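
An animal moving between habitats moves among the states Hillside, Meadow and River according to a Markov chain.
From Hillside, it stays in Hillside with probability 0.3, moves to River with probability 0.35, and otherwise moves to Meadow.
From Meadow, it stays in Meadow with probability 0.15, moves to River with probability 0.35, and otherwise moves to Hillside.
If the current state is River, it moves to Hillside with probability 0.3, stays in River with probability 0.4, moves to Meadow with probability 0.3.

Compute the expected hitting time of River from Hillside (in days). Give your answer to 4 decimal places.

2.8571

Let t(s) be the expected number of days to first reach River from state s, with t(River) = 0. Conditioning on the first day:
t(Hillside) = 1 + 0.3·t(Hillside) + 0.35·t(Meadow)
t(Meadow) = 1 + 0.5·t(Hillside) + 0.15·t(Meadow)
Solving: t(Hillside) = 2.8571, t(Meadow) = 2.8571.
Expected days from Hillside to River: 2.8571.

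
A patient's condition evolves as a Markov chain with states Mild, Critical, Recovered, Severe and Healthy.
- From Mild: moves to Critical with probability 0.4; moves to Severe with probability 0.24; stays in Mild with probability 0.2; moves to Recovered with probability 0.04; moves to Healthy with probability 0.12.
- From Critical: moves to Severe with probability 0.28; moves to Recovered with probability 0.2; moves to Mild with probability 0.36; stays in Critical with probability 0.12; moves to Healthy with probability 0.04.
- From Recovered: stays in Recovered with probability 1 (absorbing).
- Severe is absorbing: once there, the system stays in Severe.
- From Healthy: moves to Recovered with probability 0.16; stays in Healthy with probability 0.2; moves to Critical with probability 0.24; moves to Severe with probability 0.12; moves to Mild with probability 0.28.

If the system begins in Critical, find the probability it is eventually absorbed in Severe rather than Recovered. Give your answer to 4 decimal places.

Let h(s) be the probability of absorption at Severe starting from transient state s. Then h(Severe) = 1 and h(Recovered) = 0. By first-step analysis:
h(Mild) = 0.2·h(Mild) + 0.4·h(Critical) + 0.04·0 + 0.24·1 + 0.12·h(Healthy)
h(Critical) = 0.36·h(Mild) + 0.12·h(Critical) + 0.2·0 + 0.28·1 + 0.04·h(Healthy)
h(Healthy) = 0.28·h(Mild) + 0.24·h(Critical) + 0.16·0 + 0.12·1 + 0.2·h(Healthy)
Solving: h(Mild) = 0.7045, h(Critical) = 0.6330, h(Healthy) = 0.5865.
Starting from Critical, the probability is 0.6330.

0.6330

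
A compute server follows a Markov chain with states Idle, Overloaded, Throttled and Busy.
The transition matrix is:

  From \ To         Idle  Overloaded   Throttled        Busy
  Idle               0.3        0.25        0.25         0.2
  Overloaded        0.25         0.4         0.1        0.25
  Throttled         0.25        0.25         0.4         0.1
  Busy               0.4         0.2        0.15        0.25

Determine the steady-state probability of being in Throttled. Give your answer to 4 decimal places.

Let the stationary distribution be π with π = πP and π_1 + π_2 + π_3 + π_4 = 1.
π_1 = 0.3·π_1 + 0.25·π_2 + 0.25·π_3 + 0.4·π_4
π_2 = 0.25·π_1 + 0.4·π_2 + 0.25·π_3 + 0.2·π_4
π_3 = 0.25·π_1 + 0.1·π_2 + 0.4·π_3 + 0.15·π_4
Solving with the normalization constraint gives π = (0.2951, 0.2822, 0.2205, 0.2022).
So the stationary probability of Throttled is 0.2205.

0.2205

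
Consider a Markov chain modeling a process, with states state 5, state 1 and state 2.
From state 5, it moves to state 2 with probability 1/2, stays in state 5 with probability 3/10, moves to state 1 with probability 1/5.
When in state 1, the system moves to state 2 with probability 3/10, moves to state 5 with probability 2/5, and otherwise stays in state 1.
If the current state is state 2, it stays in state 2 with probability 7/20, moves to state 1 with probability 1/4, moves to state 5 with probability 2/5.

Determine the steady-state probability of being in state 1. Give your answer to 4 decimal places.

0.2440

Let the stationary distribution be π with π = πP and π_1 + π_2 + π_3 = 1.
π_1 = 0.3·π_1 + 0.4·π_2 + 0.4·π_3
π_2 = 0.2·π_1 + 0.3·π_2 + 0.25·π_3
Solving with the normalization constraint gives π = (0.3636, 0.2440, 0.3923).
So the stationary probability of state 1 is 0.2440.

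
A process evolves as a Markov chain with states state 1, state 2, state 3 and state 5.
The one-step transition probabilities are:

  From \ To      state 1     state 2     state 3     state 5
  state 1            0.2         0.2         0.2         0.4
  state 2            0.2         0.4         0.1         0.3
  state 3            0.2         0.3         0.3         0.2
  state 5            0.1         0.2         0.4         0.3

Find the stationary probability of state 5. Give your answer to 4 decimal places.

Let the stationary distribution be π with π = πP and π_1 + π_2 + π_3 + π_4 = 1.
π_1 = 0.2·π_1 + 0.2·π_2 + 0.2·π_3 + 0.1·π_4
π_2 = 0.2·π_1 + 0.4·π_2 + 0.3·π_3 + 0.2·π_4
π_3 = 0.2·π_1 + 0.1·π_2 + 0.3·π_3 + 0.4·π_4
Solving with the normalization constraint gives π = (0.1708, 0.2820, 0.2557, 0.2915).
So the stationary probability of state 5 is 0.2915.

0.2915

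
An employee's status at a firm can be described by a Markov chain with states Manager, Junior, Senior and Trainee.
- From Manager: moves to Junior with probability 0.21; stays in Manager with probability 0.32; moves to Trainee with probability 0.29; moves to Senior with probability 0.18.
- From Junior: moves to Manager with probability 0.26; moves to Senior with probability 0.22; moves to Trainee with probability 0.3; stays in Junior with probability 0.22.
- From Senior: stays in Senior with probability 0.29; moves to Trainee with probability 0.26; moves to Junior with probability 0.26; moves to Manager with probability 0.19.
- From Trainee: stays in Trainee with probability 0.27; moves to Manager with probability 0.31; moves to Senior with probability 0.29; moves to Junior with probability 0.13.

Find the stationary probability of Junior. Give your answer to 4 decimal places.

0.2020

Let the stationary distribution be π with π = πP and π_1 + π_2 + π_3 + π_4 = 1.
π_1 = 0.32·π_1 + 0.26·π_2 + 0.19·π_3 + 0.31·π_4
π_2 = 0.21·π_1 + 0.22·π_2 + 0.26·π_3 + 0.13·π_4
π_3 = 0.18·π_1 + 0.22·π_2 + 0.29·π_3 + 0.29·π_4
Solving with the normalization constraint gives π = (0.2731, 0.2020, 0.2458, 0.2791).
So the stationary probability of Junior is 0.2020.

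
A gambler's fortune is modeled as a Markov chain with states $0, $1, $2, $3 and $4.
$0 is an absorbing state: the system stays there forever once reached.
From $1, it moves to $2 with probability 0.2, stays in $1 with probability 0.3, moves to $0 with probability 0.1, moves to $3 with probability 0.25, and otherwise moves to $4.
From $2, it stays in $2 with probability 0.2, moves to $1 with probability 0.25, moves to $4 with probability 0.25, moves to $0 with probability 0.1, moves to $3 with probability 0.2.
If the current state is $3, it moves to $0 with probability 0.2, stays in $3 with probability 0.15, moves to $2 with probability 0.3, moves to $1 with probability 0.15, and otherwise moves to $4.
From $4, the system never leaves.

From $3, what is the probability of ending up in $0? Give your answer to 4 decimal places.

0.4321

Let h(s) be the probability of absorption at $0 starting from transient state s. Then h($0) = 1 and h($4) = 0. By first-step analysis:
h($1) = 0.1·1 + 0.3·h($1) + 0.2·h($2) + 0.25·h($3) + 0.15·0
h($2) = 0.1·1 + 0.25·h($1) + 0.2·h($2) + 0.2·h($3) + 0.25·0
h($3) = 0.2·1 + 0.15·h($1) + 0.3·h($2) + 0.15·h($3) + 0.2·0
Solving: h($1) = 0.3994, h($2) = 0.3578, h($3) = 0.4321.
Starting from $3, the probability is 0.4321.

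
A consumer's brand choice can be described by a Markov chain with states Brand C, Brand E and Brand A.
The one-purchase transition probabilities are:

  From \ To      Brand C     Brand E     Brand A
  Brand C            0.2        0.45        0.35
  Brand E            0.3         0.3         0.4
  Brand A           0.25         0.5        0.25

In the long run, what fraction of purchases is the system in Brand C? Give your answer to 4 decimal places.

Let the stationary distribution be π with π = πP and π_1 + π_2 + π_3 = 1.
π_1 = 0.2·π_1 + 0.3·π_2 + 0.25·π_3
π_2 = 0.45·π_1 + 0.3·π_2 + 0.5·π_3
Solving with the normalization constraint gives π = (0.2574, 0.4059, 0.3366).
So the stationary probability of Brand C is 0.2574.

0.2574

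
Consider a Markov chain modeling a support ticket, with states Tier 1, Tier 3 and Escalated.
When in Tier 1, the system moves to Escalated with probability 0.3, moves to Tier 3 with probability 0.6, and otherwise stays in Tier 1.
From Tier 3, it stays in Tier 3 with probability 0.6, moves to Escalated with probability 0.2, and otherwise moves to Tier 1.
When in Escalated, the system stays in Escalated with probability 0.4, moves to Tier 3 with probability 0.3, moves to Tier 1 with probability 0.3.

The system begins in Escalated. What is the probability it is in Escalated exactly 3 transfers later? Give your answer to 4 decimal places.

Propagate the distribution vector 3 transfers from Escalated.
After 0 transfers: (0.0000, 0.0000, 1.0000)
After 1 transfer: (0.3000, 0.3000, 0.4000)
After 2 transfers: (0.2100, 0.4800, 0.3100)
After 3 transfers: (0.2100, 0.5070, 0.2830)
P(in Escalated after 3 transfers) = 0.2830

0.2830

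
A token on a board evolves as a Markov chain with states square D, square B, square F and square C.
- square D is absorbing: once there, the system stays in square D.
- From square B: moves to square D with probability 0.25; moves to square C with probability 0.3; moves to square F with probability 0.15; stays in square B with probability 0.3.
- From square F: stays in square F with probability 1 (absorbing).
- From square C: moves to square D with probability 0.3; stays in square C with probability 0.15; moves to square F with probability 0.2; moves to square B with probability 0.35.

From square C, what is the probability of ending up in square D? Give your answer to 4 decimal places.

Let h(s) be the probability of absorption at square D starting from transient state s. Then h(square D) = 1 and h(square F) = 0. By first-step analysis:
h(square B) = 0.25·1 + 0.3·h(square B) + 0.15·0 + 0.3·h(square C)
h(square C) = 0.3·1 + 0.35·h(square B) + 0.2·0 + 0.15·h(square C)
Solving: h(square B) = 0.6173, h(square C) = 0.6071.
Starting from square C, the probability is 0.6071.

0.6071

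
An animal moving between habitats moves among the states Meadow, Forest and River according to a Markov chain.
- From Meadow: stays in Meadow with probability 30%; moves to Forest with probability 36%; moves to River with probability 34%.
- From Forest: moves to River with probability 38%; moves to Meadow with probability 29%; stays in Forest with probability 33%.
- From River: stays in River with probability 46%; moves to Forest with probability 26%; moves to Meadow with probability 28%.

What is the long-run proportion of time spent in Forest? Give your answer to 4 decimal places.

0.3106

Let the stationary distribution be π with π = πP and π_1 + π_2 + π_3 = 1.
π_1 = 0.3·π_1 + 0.29·π_2 + 0.28·π_3
π_2 = 0.36·π_1 + 0.33·π_2 + 0.26·π_3
Solving with the normalization constraint gives π = (0.2889, 0.3106, 0.4005).
So the stationary probability of Forest is 0.3106.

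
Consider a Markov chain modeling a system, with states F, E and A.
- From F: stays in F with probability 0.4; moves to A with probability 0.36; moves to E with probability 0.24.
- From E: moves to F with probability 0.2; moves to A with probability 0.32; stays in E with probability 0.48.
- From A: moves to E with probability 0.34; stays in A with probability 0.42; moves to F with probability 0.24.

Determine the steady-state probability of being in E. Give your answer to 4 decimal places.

Let the stationary distribution be π with π = πP and π_1 + π_2 + π_3 = 1.
π_1 = 0.4·π_1 + 0.2·π_2 + 0.24·π_3
π_2 = 0.24·π_1 + 0.48·π_2 + 0.34·π_3
Solving with the normalization constraint gives π = (0.2684, 0.3641, 0.3675).
So the stationary probability of E is 0.3641.

0.3641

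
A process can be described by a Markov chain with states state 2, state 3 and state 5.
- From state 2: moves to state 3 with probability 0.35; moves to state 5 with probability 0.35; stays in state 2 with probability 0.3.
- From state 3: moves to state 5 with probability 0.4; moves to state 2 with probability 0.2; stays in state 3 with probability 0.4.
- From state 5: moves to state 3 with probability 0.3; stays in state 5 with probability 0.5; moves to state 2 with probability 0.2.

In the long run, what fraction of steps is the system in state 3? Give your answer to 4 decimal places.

Let the stationary distribution be π with π = πP and π_1 + π_2 + π_3 = 1.
π_1 = 0.3·π_1 + 0.2·π_2 + 0.2·π_3
π_2 = 0.35·π_1 + 0.4·π_2 + 0.3·π_3
Solving with the normalization constraint gives π = (0.2222, 0.3457, 0.4321).
So the stationary probability of state 3 is 0.3457.

0.3457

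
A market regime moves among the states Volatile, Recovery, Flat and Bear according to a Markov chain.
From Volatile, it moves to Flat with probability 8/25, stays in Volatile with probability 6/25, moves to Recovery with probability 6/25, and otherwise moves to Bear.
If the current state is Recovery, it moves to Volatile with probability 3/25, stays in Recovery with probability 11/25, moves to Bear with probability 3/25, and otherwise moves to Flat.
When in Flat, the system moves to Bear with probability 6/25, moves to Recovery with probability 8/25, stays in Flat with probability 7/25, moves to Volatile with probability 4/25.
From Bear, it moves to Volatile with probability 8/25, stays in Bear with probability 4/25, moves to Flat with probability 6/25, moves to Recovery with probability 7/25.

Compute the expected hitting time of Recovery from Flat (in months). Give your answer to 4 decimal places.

Let t(s) be the expected number of months to first reach Recovery from state s, with t(Recovery) = 0. Conditioning on the first month:
t(Volatile) = 1 + 0.24·t(Volatile) + 0.32·t(Flat) + 0.2·t(Bear)
t(Flat) = 1 + 0.16·t(Volatile) + 0.28·t(Flat) + 0.24·t(Bear)
t(Bear) = 1 + 0.32·t(Volatile) + 0.24·t(Flat) + 0.16·t(Bear)
Solving: t(Volatile) = 3.6832, t(Flat) = 3.3953, t(Bear) = 3.5637.
Expected months from Flat to Recovery: 3.3953.

3.3953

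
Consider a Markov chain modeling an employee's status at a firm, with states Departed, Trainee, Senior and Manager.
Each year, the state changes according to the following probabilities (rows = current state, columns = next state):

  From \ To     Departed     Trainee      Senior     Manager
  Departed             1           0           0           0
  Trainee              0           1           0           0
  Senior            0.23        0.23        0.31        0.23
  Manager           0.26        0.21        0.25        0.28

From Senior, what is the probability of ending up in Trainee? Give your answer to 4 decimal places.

Let h(s) be the probability of absorption at Trainee starting from transient state s. Then h(Trainee) = 1 and h(Departed) = 0. By first-step analysis:
h(Senior) = 0.23·0 + 0.23·1 + 0.31·h(Senior) + 0.23·h(Manager)
h(Manager) = 0.26·0 + 0.21·1 + 0.25·h(Senior) + 0.28·h(Manager)
Solving: h(Senior) = 0.4869, h(Manager) = 0.4607.
Starting from Senior, the probability is 0.4869.

0.4869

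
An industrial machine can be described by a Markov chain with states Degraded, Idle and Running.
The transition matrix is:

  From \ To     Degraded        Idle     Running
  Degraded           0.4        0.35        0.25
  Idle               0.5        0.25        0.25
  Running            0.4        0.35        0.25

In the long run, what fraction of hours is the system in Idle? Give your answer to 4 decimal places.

0.3182

Let the stationary distribution be π with π = πP and π_1 + π_2 + π_3 = 1.
π_1 = 0.4·π_1 + 0.5·π_2 + 0.4·π_3
π_2 = 0.35·π_1 + 0.25·π_2 + 0.35·π_3
Solving with the normalization constraint gives π = (0.4318, 0.3182, 0.2500).
So the stationary probability of Idle is 0.3182.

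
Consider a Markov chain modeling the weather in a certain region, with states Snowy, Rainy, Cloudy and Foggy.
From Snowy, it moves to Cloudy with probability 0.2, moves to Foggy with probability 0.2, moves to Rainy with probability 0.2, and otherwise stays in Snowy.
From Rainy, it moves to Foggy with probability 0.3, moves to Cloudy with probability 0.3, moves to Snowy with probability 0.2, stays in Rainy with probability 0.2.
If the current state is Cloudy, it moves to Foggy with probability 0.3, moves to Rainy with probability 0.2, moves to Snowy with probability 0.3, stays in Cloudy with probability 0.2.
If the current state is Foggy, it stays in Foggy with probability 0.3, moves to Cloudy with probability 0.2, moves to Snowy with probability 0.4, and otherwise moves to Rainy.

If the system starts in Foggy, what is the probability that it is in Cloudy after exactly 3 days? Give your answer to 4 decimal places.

Propagate the distribution vector 3 days from Foggy.
After 0 days: (0.0000, 0.0000, 0.0000, 1.0000)
After 1 day: (0.4000, 0.1000, 0.2000, 0.3000)
After 2 days: (0.3600, 0.1700, 0.2100, 0.2600)
After 3 days: (0.3450, 0.1740, 0.2170, 0.2640)
P(in Cloudy after 3 days) = 0.2170

0.2170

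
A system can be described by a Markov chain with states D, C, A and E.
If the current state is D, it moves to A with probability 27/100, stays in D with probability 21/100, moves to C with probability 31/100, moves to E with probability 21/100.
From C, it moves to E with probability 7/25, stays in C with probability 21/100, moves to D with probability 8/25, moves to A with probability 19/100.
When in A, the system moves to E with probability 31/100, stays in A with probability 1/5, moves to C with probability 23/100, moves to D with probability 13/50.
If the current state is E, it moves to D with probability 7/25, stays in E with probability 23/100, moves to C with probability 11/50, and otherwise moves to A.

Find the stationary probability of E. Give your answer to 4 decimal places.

0.2556

Let the stationary distribution be π with π = πP and π_1 + π_2 + π_3 + π_4 = 1.
π_1 = 0.21·π_1 + 0.32·π_2 + 0.26·π_3 + 0.28·π_4
π_2 = 0.31·π_1 + 0.21·π_2 + 0.23·π_3 + 0.22·π_4
π_3 = 0.27·π_1 + 0.19·π_2 + 0.2·π_3 + 0.27·π_4
Solving with the normalization constraint gives π = (0.2664, 0.2439, 0.2341, 0.2556).
So the stationary probability of E is 0.2556.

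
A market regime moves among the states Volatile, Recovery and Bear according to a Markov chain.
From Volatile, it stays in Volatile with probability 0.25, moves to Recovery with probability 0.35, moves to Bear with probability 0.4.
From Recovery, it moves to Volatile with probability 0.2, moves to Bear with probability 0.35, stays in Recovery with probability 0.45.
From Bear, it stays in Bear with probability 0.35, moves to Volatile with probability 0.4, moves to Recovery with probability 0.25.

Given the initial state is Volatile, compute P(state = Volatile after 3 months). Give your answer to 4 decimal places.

0.2871

Propagate the distribution vector 3 months from Volatile.
After 0 months: (1.0000, 0.0000, 0.0000)
After 1 month: (0.2500, 0.3500, 0.4000)
After 2 months: (0.2925, 0.3450, 0.3625)
After 3 months: (0.2871, 0.3483, 0.3646)
P(in Volatile after 3 months) = 0.2871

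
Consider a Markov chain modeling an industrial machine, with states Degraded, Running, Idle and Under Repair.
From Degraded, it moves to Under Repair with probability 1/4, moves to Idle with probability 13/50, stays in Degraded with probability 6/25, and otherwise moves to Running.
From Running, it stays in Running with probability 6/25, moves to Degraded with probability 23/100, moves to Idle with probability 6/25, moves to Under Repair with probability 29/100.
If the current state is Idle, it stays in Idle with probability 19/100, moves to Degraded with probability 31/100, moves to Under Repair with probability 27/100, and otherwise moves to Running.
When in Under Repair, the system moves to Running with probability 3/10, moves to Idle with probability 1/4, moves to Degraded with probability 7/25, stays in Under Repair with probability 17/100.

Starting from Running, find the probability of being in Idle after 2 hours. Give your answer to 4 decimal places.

Propagate the distribution vector 2 hours from Running.
After 0 hours: (0.0000, 1.0000, 0.0000, 0.0000)
After 1 hour: (0.2300, 0.2400, 0.2400, 0.2900)
After 2 hours: (0.2660, 0.2573, 0.2355, 0.2412)
P(in Idle after 2 hours) = 0.2355

0.2355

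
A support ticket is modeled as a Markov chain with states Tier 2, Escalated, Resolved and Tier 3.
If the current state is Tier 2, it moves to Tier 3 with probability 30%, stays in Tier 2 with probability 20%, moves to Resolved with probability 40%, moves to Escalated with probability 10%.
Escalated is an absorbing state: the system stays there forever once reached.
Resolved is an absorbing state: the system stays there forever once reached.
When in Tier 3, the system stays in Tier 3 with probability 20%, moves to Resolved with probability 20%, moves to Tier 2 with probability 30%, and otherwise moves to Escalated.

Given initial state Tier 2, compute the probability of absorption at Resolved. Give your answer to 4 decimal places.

Let h(s) be the probability of absorption at Resolved starting from transient state s. Then h(Resolved) = 1 and h(Escalated) = 0. By first-step analysis:
h(Tier 2) = 0.2·h(Tier 2) + 0.1·0 + 0.4·1 + 0.3·h(Tier 3)
h(Tier 3) = 0.3·h(Tier 2) + 0.3·0 + 0.2·1 + 0.2·h(Tier 3)
Solving: h(Tier 2) = 0.6909, h(Tier 3) = 0.5091.
Starting from Tier 2, the probability is 0.6909.

0.6909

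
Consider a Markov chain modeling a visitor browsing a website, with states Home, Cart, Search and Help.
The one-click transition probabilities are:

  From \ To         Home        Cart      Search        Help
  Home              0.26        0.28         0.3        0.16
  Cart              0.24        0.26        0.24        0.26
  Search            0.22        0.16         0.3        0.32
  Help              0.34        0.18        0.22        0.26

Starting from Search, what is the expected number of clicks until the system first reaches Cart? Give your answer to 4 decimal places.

Let t(s) be the expected number of clicks to first reach Cart from state s, with t(Cart) = 0. Conditioning on the first click:
t(Home) = 1 + 0.26·t(Home) + 0.3·t(Search) + 0.16·t(Help)
t(Search) = 1 + 0.22·t(Home) + 0.3·t(Search) + 0.32·t(Help)
t(Help) = 1 + 0.34·t(Home) + 0.22·t(Search) + 0.26·t(Help)
Solving: t(Home) = 4.4763, t(Search) = 5.0843, t(Help) = 4.9196.
Expected clicks from Search to Cart: 5.0843.

5.0843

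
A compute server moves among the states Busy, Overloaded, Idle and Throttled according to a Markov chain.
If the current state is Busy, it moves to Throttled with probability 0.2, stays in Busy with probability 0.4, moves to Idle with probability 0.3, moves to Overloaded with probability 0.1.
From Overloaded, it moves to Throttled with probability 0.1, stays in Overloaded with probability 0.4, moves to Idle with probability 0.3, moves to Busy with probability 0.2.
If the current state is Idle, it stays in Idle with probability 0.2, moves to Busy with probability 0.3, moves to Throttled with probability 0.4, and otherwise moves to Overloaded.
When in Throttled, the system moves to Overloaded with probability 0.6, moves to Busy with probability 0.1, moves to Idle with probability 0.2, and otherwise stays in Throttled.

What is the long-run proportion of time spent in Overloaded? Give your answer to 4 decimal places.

0.2871

Let the stationary distribution be π with π = πP and π_1 + π_2 + π_3 + π_4 = 1.
π_1 = 0.4·π_1 + 0.2·π_2 + 0.3·π_3 + 0.1·π_4
π_2 = 0.1·π_1 + 0.4·π_2 + 0.1·π_3 + 0.6·π_4
π_3 = 0.3·π_1 + 0.3·π_2 + 0.2·π_3 + 0.2·π_4
Solving with the normalization constraint gives π = (0.2566, 0.2871, 0.2544, 0.2020).
So the stationary probability of Overloaded is 0.2871.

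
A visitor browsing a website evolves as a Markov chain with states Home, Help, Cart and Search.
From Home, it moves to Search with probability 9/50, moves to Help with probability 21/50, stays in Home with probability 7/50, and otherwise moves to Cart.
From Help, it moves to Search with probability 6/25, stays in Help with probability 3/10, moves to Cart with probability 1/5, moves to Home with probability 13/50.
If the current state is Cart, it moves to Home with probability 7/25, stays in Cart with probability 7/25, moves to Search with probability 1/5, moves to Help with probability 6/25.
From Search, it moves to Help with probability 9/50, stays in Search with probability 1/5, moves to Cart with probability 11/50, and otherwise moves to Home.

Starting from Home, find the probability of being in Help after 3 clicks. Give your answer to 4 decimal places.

Propagate the distribution vector 3 clicks from Home.
After 0 clicks: (1.0000, 0.0000, 0.0000, 0.0000)
After 1 click: (0.1400, 0.4200, 0.2600, 0.1800)
After 2 clicks: (0.2736, 0.2796, 0.2328, 0.2140)
After 3 clicks: (0.2618, 0.2932, 0.2393, 0.2057)
P(in Help after 3 clicks) = 0.2932

0.2932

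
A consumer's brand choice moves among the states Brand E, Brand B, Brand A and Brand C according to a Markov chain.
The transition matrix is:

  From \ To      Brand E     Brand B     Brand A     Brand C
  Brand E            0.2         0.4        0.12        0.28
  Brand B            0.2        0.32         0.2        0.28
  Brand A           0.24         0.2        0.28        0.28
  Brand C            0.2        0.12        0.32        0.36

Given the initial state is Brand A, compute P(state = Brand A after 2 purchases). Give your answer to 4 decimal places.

0.2368

Propagate the distribution vector 2 purchases from Brand A.
After 0 purchases: (0.0000, 0.0000, 1.0000, 0.0000)
After 1 purchase: (0.2400, 0.2000, 0.2800, 0.2800)
After 2 purchases: (0.2112, 0.2496, 0.2368, 0.3024)
P(in Brand A after 2 purchases) = 0.2368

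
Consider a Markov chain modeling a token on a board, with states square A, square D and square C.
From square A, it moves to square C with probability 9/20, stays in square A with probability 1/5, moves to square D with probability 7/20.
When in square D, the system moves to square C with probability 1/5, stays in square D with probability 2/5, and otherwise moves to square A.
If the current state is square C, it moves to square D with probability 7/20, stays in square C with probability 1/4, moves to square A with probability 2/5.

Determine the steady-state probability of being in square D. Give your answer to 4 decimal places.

0.3684

Let the stationary distribution be π with π = πP and π_1 + π_2 + π_3 = 1.
π_1 = 0.2·π_1 + 0.4·π_2 + 0.4·π_3
π_2 = 0.35·π_1 + 0.4·π_2 + 0.35·π_3
Solving with the normalization constraint gives π = (0.3333, 0.3684, 0.2982).
So the stationary probability of square D is 0.3684.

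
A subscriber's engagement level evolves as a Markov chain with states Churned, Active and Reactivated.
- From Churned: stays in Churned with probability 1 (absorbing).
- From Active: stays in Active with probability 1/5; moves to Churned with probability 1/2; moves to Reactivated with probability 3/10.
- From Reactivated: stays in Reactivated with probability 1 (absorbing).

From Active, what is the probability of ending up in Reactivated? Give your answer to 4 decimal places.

0.3750

Let h(s) be the probability of absorption at Reactivated starting from transient state s. Then h(Reactivated) = 1 and h(Churned) = 0. By first-step analysis:
h(Active) = 0.5·0 + 0.2·h(Active) + 0.3·1
Solving: h(Active) = 0.3750.
Starting from Active, the probability is 0.3750.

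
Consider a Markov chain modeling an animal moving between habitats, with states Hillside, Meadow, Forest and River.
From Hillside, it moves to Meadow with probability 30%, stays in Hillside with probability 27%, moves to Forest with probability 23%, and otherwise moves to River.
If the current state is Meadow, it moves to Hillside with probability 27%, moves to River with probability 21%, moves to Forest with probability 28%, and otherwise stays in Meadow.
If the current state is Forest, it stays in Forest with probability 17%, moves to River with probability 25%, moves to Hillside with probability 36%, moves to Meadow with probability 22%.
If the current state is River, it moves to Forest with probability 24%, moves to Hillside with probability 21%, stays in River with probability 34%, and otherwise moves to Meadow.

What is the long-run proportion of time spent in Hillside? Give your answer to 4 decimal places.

Let the stationary distribution be π with π = πP and π_1 + π_2 + π_3 + π_4 = 1.
π_1 = 0.27·π_1 + 0.27·π_2 + 0.36·π_3 + 0.21·π_4
π_2 = 0.3·π_1 + 0.24·π_2 + 0.22·π_3 + 0.21·π_4
π_3 = 0.23·π_1 + 0.28·π_2 + 0.17·π_3 + 0.24·π_4
Solving with the normalization constraint gives π = (0.2758, 0.2445, 0.2309, 0.2488).
So the stationary probability of Hillside is 0.2758.

0.2758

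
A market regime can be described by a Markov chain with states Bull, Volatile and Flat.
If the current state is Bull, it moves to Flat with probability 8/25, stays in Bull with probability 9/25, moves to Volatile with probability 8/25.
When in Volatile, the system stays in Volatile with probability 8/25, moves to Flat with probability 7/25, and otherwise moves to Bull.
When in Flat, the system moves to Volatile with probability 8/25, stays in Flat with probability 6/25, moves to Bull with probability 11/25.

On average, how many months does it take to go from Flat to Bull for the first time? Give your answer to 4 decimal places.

2.3408

Let t(s) be the expected number of months to first reach Bull from state s, with t(Bull) = 0. Conditioning on the first month:
t(Volatile) = 1 + 0.32·t(Volatile) + 0.28·t(Flat)
t(Flat) = 1 + 0.32·t(Volatile) + 0.24·t(Flat)
Solving: t(Volatile) = 2.4345, t(Flat) = 2.3408.
Expected months from Flat to Bull: 2.3408.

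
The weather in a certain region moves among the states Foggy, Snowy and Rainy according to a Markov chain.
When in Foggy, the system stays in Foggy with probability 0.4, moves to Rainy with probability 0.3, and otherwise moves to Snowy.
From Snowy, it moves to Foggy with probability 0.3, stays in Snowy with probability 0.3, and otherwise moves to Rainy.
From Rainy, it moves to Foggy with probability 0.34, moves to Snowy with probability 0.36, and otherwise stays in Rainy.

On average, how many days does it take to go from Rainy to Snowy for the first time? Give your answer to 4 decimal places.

Let t(s) be the expected number of days to first reach Snowy from state s, with t(Snowy) = 0. Conditioning on the first day:
t(Foggy) = 1 + 0.4·t(Foggy) + 0.3·t(Rainy)
t(Rainy) = 1 + 0.34·t(Foggy) + 0.3·t(Rainy)
Solving: t(Foggy) = 3.1447, t(Rainy) = 2.9560.
Expected days from Rainy to Snowy: 2.9560.

2.9560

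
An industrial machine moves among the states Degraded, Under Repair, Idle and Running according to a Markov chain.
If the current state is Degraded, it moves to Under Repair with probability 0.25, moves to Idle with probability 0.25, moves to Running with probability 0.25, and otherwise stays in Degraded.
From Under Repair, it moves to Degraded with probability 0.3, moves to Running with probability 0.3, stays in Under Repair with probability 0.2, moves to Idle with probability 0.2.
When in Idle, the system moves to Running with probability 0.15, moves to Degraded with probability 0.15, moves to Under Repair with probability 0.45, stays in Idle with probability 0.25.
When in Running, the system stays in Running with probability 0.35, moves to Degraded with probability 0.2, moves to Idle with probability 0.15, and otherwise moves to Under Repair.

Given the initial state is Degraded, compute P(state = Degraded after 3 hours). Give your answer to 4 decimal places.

0.2306

Propagate the distribution vector 3 hours from Degraded.
After 0 hours: (1.0000, 0.0000, 0.0000, 0.0000)
After 1 hour: (0.2500, 0.2500, 0.2500, 0.2500)
After 2 hours: (0.2250, 0.3000, 0.2125, 0.2625)
After 3 hours: (0.2306, 0.2906, 0.2088, 0.2700)
P(in Degraded after 3 hours) = 0.2306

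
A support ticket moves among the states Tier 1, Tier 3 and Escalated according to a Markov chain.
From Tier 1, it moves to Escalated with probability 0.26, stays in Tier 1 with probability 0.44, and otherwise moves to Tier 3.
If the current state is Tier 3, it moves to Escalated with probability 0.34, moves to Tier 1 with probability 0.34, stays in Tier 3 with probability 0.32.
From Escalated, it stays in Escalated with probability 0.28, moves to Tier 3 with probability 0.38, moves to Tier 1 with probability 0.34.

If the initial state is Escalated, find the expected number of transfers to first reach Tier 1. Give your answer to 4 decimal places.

2.9412

Let t(s) be the expected number of transfers to first reach Tier 1 from state s, with t(Tier 1) = 0. Conditioning on the first transfer:
t(Tier 3) = 1 + 0.32·t(Tier 3) + 0.34·t(Escalated)
t(Escalated) = 1 + 0.38·t(Tier 3) + 0.28·t(Escalated)
Solving: t(Tier 3) = 2.9412, t(Escalated) = 2.9412.
Expected transfers from Escalated to Tier 1: 2.9412.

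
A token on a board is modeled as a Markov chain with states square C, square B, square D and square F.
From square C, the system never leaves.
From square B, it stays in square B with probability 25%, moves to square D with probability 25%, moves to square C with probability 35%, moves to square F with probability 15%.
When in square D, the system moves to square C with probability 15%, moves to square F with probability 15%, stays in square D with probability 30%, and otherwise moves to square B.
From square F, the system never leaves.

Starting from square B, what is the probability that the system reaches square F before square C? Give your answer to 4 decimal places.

0.3353

Let h(s) be the probability of absorption at square F starting from transient state s. Then h(square F) = 1 and h(square C) = 0. By first-step analysis:
h(square B) = 0.35·0 + 0.25·h(square B) + 0.25·h(square D) + 0.15·1
h(square D) = 0.15·0 + 0.4·h(square B) + 0.3·h(square D) + 0.15·1
Solving: h(square B) = 0.3353, h(square D) = 0.4059.
Starting from square B, the probability is 0.3353.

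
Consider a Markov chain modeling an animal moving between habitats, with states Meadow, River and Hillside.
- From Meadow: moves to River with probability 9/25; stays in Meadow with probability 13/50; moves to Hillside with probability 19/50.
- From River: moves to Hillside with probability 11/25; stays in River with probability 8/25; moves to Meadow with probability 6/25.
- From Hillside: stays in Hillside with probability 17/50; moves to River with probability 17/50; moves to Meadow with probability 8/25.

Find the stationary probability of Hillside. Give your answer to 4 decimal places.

0.3849

Let the stationary distribution be π with π = πP and π_1 + π_2 + π_3 = 1.
π_1 = 0.26·π_1 + 0.24·π_2 + 0.32·π_3
π_2 = 0.36·π_1 + 0.32·π_2 + 0.34·π_3
Solving with the normalization constraint gives π = (0.2763, 0.3388, 0.3849).
So the stationary probability of Hillside is 0.3849.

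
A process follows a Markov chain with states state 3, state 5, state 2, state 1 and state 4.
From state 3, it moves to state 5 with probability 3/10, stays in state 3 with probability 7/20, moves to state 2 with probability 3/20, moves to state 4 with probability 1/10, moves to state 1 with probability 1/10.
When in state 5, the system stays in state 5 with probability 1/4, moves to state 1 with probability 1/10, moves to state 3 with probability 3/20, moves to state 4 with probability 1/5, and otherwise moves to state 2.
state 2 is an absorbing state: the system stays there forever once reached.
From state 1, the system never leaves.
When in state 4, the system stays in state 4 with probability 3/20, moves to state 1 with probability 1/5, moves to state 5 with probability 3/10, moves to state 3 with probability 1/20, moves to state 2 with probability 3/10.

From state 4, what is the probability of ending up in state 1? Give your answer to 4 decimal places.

0.3613

Let h(s) be the probability of absorption at state 1 starting from transient state s. Then h(state 1) = 1 and h(state 2) = 0. By first-step analysis:
h(state 3) = 0.35·h(state 3) + 0.3·h(state 5) + 0.15·0 + 0.1·1 + 0.1·h(state 4)
h(state 5) = 0.15·h(state 3) + 0.25·h(state 5) + 0.3·0 + 0.1·1 + 0.2·h(state 4)
h(state 4) = 0.05·h(state 3) + 0.3·h(state 5) + 0.3·0 + 0.2·1 + 0.15·h(state 4)
Solving: h(state 3) = 0.3475, h(state 5) = 0.2992, h(state 4) = 0.3613.
Starting from state 4, the probability is 0.3613.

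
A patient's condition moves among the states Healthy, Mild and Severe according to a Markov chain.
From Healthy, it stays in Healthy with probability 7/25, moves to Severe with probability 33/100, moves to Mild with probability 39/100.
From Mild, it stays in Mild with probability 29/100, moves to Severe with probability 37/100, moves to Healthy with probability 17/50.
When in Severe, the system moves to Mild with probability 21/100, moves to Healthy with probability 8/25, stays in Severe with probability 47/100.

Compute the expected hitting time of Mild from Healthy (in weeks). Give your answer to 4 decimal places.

3.1159

Let t(s) be the expected number of weeks to first reach Mild from state s, with t(Mild) = 0. Conditioning on the first week:
t(Healthy) = 1 + 0.28·t(Healthy) + 0.33·t(Severe)
t(Severe) = 1 + 0.32·t(Healthy) + 0.47·t(Severe)
Solving: t(Healthy) = 3.1159, t(Severe) = 3.7681.
Expected weeks from Healthy to Mild: 3.1159.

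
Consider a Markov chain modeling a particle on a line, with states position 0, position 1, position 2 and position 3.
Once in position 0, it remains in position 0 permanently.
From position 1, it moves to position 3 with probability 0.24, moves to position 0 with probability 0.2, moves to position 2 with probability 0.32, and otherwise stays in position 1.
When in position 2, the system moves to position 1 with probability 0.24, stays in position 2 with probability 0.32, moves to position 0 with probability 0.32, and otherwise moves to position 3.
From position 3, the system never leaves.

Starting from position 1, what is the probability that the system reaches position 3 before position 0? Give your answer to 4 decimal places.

Let h(s) be the probability of absorption at position 3 starting from transient state s. Then h(position 3) = 1 and h(position 0) = 0. By first-step analysis:
h(position 1) = 0.2·0 + 0.24·h(position 1) + 0.32·h(position 2) + 0.24·1
h(position 2) = 0.32·0 + 0.24·h(position 1) + 0.32·h(position 2) + 0.12·1
Solving: h(position 1) = 0.4582, h(position 2) = 0.3382.
Starting from position 1, the probability is 0.4582.

0.4582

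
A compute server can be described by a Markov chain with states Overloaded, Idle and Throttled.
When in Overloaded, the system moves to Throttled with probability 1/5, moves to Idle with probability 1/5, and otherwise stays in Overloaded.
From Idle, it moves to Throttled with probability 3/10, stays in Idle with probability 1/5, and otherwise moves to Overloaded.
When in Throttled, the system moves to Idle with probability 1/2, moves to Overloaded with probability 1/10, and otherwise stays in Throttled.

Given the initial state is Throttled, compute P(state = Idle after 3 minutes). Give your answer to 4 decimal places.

Propagate the distribution vector 3 minutes from Throttled.
After 0 minutes: (0.0000, 0.0000, 1.0000)
After 1 minute: (0.1000, 0.5000, 0.4000)
After 2 minutes: (0.3500, 0.3200, 0.3300)
After 3 minutes: (0.4030, 0.2990, 0.2980)
P(in Idle after 3 minutes) = 0.2990

0.2990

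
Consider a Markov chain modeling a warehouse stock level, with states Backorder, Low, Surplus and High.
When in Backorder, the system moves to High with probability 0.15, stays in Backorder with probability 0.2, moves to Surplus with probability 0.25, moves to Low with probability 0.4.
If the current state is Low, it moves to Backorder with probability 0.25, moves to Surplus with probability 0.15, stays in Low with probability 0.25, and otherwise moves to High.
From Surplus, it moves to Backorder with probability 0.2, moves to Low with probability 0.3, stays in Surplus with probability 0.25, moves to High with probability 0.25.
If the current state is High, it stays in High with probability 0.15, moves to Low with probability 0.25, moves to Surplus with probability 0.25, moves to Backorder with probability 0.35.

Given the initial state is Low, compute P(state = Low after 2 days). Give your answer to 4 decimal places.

0.2950

Propagate the distribution vector 2 days from Low.
After 0 days: (0.0000, 1.0000, 0.0000, 0.0000)
After 1 day: (0.2500, 0.2500, 0.1500, 0.3500)
After 2 days: (0.2650, 0.2950, 0.2250, 0.2150)
P(in Low after 2 days) = 0.2950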